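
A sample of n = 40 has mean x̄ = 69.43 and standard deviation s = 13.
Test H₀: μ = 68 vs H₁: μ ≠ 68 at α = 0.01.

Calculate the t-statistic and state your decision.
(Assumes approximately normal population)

df = n - 1 = 39
SE = s/√n = 13/√40 = 2.0555
t = (x̄ - μ₀)/SE = (69.43 - 68)/2.0555 = 0.6957
Critical value: t_{0.005,39} = ±2.708
p-value ≈ 0.4907
Decision: fail to reject H₀

Answer: t = 0.6957, fail to reject H₀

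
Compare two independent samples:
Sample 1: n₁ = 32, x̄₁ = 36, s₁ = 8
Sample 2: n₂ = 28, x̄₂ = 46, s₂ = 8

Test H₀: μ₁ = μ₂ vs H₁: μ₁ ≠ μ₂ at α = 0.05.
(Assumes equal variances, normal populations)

Answer: t = -4.8305, reject H₀

Derivation:
Pooled variance: s²_p = [31×8² + 27×8²]/(58) = 64.0000
s_p = 8.0000
SE = s_p×√(1/n₁ + 1/n₂) = 8.0000×√(1/32 + 1/28) = 2.0702
t = (x̄₁ - x̄₂)/SE = (36 - 46)/2.0702 = -4.8305
df = 58, t-critical = ±2.002
Decision: reject H₀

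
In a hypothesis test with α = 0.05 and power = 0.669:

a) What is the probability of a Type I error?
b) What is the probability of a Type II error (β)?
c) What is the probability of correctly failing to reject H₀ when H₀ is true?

Answer: a) 0.05, b) 0.331, c) 0.95

Derivation:
a) Type I error probability = α = 0.05
b) Power = P(reject H₀ | H₁ true) = 1 - β = 0.669, so Type II error probability = β = 1 - Power = 0.331
c) P(fail to reject H₀ | H₀ true) = 1 - α = 0.95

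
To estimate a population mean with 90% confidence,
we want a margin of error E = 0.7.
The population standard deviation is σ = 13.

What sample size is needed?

Answer: n = 934

Derivation:
z_0.05 = 1.645
n = (z×σ/E)² = (1.645×13/0.7)²
n = 933.3025
Round up: n = 934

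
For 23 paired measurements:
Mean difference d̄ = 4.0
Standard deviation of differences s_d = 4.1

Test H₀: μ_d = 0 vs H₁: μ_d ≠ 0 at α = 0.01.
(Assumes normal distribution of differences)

Answer: t = 4.6789, reject H₀

Derivation:
df = n - 1 = 22
SE = s_d/√n = 4.1/√23 = 0.8549
t = d̄/SE = 4.0/0.8549 = 4.6789
Critical value: t_{0.005,22} = ±2.819
p-value ≈ 0.0001
Decision: reject H₀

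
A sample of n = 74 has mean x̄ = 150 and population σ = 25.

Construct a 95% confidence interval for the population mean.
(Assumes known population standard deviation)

Answer: (144.3038, 155.6962)

Derivation:
Confidence level: 95%, α = 0.05
z_0.025 = 1.960
SE = σ/√n = 25/√74 = 2.9062
Margin of error = 1.960 × 2.9062 = 5.6962
CI: x̄ ± margin = 150 ± 5.6962
CI: (144.3038, 155.6962)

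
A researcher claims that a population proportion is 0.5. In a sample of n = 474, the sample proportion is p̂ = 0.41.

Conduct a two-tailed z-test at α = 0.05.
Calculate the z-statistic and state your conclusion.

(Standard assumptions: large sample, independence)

H₀: p = 0.5, H₁: p ≠ 0.5
Standard error: SE = √(p₀(1-p₀)/n) = √(0.5×0.5/474) = 0.022966
z-statistic: z = (p̂ - p₀)/SE = (0.41 - 0.5)/0.022966 = -3.9188
Critical value: z_0.025 = ±1.960
p-value = 0.0001
Decision: reject H₀ at α = 0.05

Answer: z = -3.9188, reject H₀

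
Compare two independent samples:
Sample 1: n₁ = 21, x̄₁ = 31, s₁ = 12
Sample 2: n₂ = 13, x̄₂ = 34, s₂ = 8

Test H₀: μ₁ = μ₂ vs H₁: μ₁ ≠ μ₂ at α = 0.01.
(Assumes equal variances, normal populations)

Answer: t = -0.7962, fail to reject H₀

Derivation:
Pooled variance: s²_p = [20×12² + 12×8²]/(32) = 114.0000
s_p = 10.6771
SE = s_p×√(1/n₁ + 1/n₂) = 10.6771×√(1/21 + 1/13) = 3.7680
t = (x̄₁ - x̄₂)/SE = (31 - 34)/3.7680 = -0.7962
df = 32, t-critical = ±2.738
Decision: fail to reject H₀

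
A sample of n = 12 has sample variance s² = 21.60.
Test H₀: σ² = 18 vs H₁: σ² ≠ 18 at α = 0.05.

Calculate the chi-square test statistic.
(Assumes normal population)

df = n - 1 = 11
χ² = (n-1)s²/σ₀² = 11×21.60/18 = 13.2000
Critical values: χ²_{0.975,11} = 3.816, χ²_{0.025,11} = 21.920
Rejection region: χ² < 3.816 or χ² > 21.920
Decision: fail to reject H₀

Answer: χ² = 13.2000, fail to reject H₀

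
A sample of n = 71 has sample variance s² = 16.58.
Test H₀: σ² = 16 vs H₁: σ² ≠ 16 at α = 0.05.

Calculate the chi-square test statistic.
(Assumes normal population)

df = n - 1 = 70
χ² = (n-1)s²/σ₀² = 70×16.58/16 = 72.5375
Critical values: χ²_{0.975,70} = 48.758, χ²_{0.025,70} = 95.023
Rejection region: χ² < 48.758 or χ² > 95.023
Decision: fail to reject H₀

Answer: χ² = 72.5375, fail to reject H₀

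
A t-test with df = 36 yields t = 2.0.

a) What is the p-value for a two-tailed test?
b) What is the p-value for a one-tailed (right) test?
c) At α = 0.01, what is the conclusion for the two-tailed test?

Using t-distribution with df = 36:
a) Two-tailed: p = 2×P(T > 2.0) = 0.0531
b) One-tailed: p = P(T > 2.0) = 0.0265
c) 0.0531 ≥ 0.01, fail to reject H₀

Answer: a) 0.0531, b) 0.0265, c) fail to reject H₀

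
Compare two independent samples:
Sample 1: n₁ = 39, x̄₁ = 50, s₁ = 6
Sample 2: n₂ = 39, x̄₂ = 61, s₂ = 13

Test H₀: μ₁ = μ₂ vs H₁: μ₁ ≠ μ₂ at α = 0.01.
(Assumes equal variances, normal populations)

Answer: t = -4.7978, reject H₀

Derivation:
Pooled variance: s²_p = [38×6² + 38×13²]/(76) = 102.5000
s_p = 10.1242
SE = s_p×√(1/n₁ + 1/n₂) = 10.1242×√(1/39 + 1/39) = 2.2927
t = (x̄₁ - x̄₂)/SE = (50 - 61)/2.2927 = -4.7978
df = 76, t-critical = ±2.642
Decision: reject H₀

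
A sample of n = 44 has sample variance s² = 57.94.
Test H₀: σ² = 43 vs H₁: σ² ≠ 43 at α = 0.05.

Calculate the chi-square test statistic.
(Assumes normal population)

Answer: χ² = 57.9400, fail to reject H₀

Derivation:
df = n - 1 = 43
χ² = (n-1)s²/σ₀² = 43×57.94/43 = 57.9400
Critical values: χ²_{0.975,43} = 26.785, χ²_{0.025,43} = 62.990
Rejection region: χ² < 26.785 or χ² > 62.990
Decision: fail to reject H₀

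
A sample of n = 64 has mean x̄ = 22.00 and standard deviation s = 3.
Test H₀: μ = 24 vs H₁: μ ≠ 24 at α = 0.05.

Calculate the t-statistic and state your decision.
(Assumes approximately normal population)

df = n - 1 = 63
SE = s/√n = 3/√64 = 0.3750
t = (x̄ - μ₀)/SE = (22.00 - 24)/0.3750 = -5.3333
Critical value: t_{0.025,63} = ±1.998
p-value < 0.0001
Decision: reject H₀

Answer: t = -5.3333, reject H₀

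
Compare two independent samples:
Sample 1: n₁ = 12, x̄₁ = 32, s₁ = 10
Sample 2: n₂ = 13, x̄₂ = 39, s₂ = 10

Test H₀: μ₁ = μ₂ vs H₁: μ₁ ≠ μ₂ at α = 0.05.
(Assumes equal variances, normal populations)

Pooled variance: s²_p = [11×10² + 12×10²]/(23) = 100.0000
s_p = 10.0000
SE = s_p×√(1/n₁ + 1/n₂) = 10.0000×√(1/12 + 1/13) = 4.0032
t = (x̄₁ - x̄₂)/SE = (32 - 39)/4.0032 = -1.7486
df = 23, t-critical = ±2.069
Decision: fail to reject H₀

Answer: t = -1.7486, fail to reject H₀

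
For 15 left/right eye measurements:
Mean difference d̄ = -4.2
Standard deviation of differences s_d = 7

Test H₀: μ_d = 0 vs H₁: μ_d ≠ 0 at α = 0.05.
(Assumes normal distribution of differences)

Answer: t = -2.3238, reject H₀

Derivation:
df = n - 1 = 14
SE = s_d/√n = 7/√15 = 1.8074
t = d̄/SE = -4.2/1.8074 = -2.3238
Critical value: t_{0.025,14} = ±2.145
p-value ≈ 0.0357
Decision: reject H₀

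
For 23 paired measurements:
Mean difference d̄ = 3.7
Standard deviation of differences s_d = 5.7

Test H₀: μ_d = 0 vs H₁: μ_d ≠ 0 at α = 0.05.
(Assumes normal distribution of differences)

Answer: t = 3.1132, reject H₀

Derivation:
df = n - 1 = 22
SE = s_d/√n = 5.7/√23 = 1.1885
t = d̄/SE = 3.7/1.1885 = 3.1132
Critical value: t_{0.025,22} = ±2.074
p-value ≈ 0.0051
Decision: reject H₀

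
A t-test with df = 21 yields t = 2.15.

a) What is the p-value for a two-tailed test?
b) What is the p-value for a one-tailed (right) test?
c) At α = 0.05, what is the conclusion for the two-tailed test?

Using t-distribution with df = 21:
a) Two-tailed: p = 2×P(T > 2.15) = 0.0434
b) One-tailed: p = P(T > 2.15) = 0.0217
c) 0.0434 < 0.05, reject H₀

Answer: a) 0.0434, b) 0.0217, c) reject H₀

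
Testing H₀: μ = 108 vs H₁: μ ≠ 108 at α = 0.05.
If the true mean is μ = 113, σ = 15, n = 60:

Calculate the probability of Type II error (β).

Answer: β ≈ 0.2670

Derivation:
SE = σ/√n = 15/√60 = 1.9365
Critical values: μ₀ ± z_0.025×SE = 108 ± 1.960×1.9365
Acceptance region: (104.2045, 111.7955)
Under H₁ (μ = 113): z_high = (111.7955 - 113)/1.9365 = -0.6220, z_low = (104.2045 - 113)/1.9365 = -4.5420
β = P(not reject | H₁) = Φ(-0.6220) - Φ(-4.5420) ≈ 0.2670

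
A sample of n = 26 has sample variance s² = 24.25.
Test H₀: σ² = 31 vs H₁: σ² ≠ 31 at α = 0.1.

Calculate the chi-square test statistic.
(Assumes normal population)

df = n - 1 = 25
χ² = (n-1)s²/σ₀² = 25×24.25/31 = 19.5565
Critical values: χ²_{0.95,25} = 14.611, χ²_{0.05,25} = 37.652
Rejection region: χ² < 14.611 or χ² > 37.652
Decision: fail to reject H₀

Answer: χ² = 19.5565, fail to reject H₀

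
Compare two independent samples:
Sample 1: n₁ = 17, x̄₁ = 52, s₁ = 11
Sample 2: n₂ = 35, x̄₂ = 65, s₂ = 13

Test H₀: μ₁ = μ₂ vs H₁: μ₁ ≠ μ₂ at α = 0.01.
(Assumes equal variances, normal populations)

Pooled variance: s²_p = [16×11² + 34×13²]/(50) = 153.6400
s_p = 12.3952
SE = s_p×√(1/n₁ + 1/n₂) = 12.3952×√(1/17 + 1/35) = 3.6643
t = (x̄₁ - x̄₂)/SE = (52 - 65)/3.6643 = -3.5477
df = 50, t-critical = ±2.678
Decision: reject H₀

Answer: t = -3.5477, reject H₀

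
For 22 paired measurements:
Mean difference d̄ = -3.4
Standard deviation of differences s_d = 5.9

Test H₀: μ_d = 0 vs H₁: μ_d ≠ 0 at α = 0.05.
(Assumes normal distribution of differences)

Answer: t = -2.7029, reject H₀

Derivation:
df = n - 1 = 21
SE = s_d/√n = 5.9/√22 = 1.2579
t = d̄/SE = -3.4/1.2579 = -2.7029
Critical value: t_{0.025,21} = ±2.080
p-value ≈ 0.0133
Decision: reject H₀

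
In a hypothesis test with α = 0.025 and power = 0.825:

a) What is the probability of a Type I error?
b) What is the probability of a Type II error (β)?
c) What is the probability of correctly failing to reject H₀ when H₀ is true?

Answer: a) 0.025, b) 0.175, c) 0.975

Derivation:
a) Type I error probability = α = 0.025
b) Power = P(reject H₀ | H₁ true) = 1 - β = 0.825, so Type II error probability = β = 1 - Power = 0.175
c) P(fail to reject H₀ | H₀ true) = 1 - α = 0.975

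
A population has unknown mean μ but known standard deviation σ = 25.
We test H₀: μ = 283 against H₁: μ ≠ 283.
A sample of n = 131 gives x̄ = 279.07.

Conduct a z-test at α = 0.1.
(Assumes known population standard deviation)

Standard error: SE = σ/√n = 25/√131 = 2.1843
z-statistic: z = (x̄ - μ₀)/SE = (279.07 - 283)/2.1843 = -1.7992
Critical value: ±1.645
p-value = 0.0720
Decision: reject H₀

Answer: z = -1.7992, reject H₀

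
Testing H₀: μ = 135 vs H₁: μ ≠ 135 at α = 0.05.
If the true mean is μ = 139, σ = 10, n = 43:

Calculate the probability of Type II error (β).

Answer: β ≈ 0.2537

Derivation:
SE = σ/√n = 10/√43 = 1.5250
Critical values: μ₀ ± z_0.025×SE = 135 ± 1.960×1.5250
Acceptance region: (132.0110, 137.9890)
Under H₁ (μ = 139): z_high = (137.9890 - 139)/1.5250 = -0.6630, z_low = (132.0110 - 139)/1.5250 = -4.5830
β = P(not reject | H₁) = Φ(-0.6630) - Φ(-4.5830) ≈ 0.2537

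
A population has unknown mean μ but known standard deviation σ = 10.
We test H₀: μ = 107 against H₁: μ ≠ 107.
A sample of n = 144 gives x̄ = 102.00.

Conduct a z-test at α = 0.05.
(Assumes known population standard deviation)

Answer: z = -6.0002, reject H₀

Derivation:
Standard error: SE = σ/√n = 10/√144 = 0.8333
z-statistic: z = (x̄ - μ₀)/SE = (102.00 - 107)/0.8333 = -6.0002
Critical value: ±1.960
p-value < 0.0001
Decision: reject H₀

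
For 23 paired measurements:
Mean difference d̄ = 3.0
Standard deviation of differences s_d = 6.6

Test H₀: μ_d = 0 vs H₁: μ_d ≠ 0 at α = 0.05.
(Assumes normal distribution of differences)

Answer: t = 2.1799, reject H₀

Derivation:
df = n - 1 = 22
SE = s_d/√n = 6.6/√23 = 1.3762
t = d̄/SE = 3.0/1.3762 = 2.1799
Critical value: t_{0.025,22} = ±2.074
p-value ≈ 0.0402
Decision: reject H₀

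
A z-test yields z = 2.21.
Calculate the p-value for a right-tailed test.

Answer: p-value ≈ 0.0136

Derivation:
For z = 2.21:
p = P(Z > 2.21) = 1 - Φ(2.21) = 0.0136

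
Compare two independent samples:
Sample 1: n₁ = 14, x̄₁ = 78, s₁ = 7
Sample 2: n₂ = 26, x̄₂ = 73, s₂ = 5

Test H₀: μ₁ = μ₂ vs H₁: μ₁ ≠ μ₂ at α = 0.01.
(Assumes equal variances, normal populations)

Answer: t = 2.6173, fail to reject H₀

Derivation:
Pooled variance: s²_p = [13×7² + 25×5²]/(38) = 33.2105
s_p = 5.7629
SE = s_p×√(1/n₁ + 1/n₂) = 5.7629×√(1/14 + 1/26) = 1.9104
t = (x̄₁ - x̄₂)/SE = (78 - 73)/1.9104 = 2.6173
df = 38, t-critical = ±2.712
Decision: fail to reject H₀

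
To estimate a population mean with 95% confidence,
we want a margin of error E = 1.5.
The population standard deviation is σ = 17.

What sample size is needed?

z_0.025 = 1.960
n = (z×σ/E)² = (1.960×17/1.5)²
n = 493.4322
Round up: n = 494

Answer: n = 494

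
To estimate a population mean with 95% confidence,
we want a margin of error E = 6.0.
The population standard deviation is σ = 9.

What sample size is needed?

Answer: n = 9

Derivation:
z_0.025 = 1.960
n = (z×σ/E)² = (1.960×9/6.0)²
n = 8.6436
Round up: n = 9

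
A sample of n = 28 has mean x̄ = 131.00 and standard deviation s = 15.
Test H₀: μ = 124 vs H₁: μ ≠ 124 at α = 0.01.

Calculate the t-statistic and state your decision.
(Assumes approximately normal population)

df = n - 1 = 27
SE = s/√n = 15/√28 = 2.8347
t = (x̄ - μ₀)/SE = (131.00 - 124)/2.8347 = 2.4694
Critical value: t_{0.005,27} = ±2.771
p-value ≈ 0.0201
Decision: fail to reject H₀

Answer: t = 2.4694, fail to reject H₀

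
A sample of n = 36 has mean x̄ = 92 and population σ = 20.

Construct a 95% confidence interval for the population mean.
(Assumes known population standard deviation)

Confidence level: 95%, α = 0.05
z_0.025 = 1.960
SE = σ/√n = 20/√36 = 3.3333
Margin of error = 1.960 × 3.3333 = 6.5333
CI: x̄ ± margin = 92 ± 6.5333
CI: (85.4667, 98.5333)

Answer: (85.4667, 98.5333)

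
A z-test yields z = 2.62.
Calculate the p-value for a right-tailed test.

Answer: p-value ≈ 0.0044

Derivation:
For z = 2.62:
p = P(Z > 2.62) = 1 - Φ(2.62) = 0.0044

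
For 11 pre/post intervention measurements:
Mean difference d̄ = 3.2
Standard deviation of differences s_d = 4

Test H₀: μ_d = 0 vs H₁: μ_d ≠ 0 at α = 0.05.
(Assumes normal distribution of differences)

Answer: t = 2.6534, reject H₀

Derivation:
df = n - 1 = 10
SE = s_d/√n = 4/√11 = 1.2060
t = d̄/SE = 3.2/1.2060 = 2.6534
Critical value: t_{0.025,10} = ±2.228
p-value ≈ 0.0242
Decision: reject H₀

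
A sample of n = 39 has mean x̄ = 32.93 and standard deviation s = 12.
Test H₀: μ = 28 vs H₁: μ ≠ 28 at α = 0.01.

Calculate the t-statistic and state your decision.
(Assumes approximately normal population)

df = n - 1 = 38
SE = s/√n = 12/√39 = 1.9215
t = (x̄ - μ₀)/SE = (32.93 - 28)/1.9215 = 2.5657
Critical value: t_{0.005,38} = ±2.712
p-value ≈ 0.0144
Decision: fail to reject H₀

Answer: t = 2.5657, fail to reject H₀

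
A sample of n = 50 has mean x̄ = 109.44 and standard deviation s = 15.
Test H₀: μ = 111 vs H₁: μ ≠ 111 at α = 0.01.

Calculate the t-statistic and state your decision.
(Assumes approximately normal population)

df = n - 1 = 49
SE = s/√n = 15/√50 = 2.1213
t = (x̄ - μ₀)/SE = (109.44 - 111)/2.1213 = -0.7354
Critical value: t_{0.005,49} = ±2.680
p-value ≈ 0.4656
Decision: fail to reject H₀

Answer: t = -0.7354, fail to reject H₀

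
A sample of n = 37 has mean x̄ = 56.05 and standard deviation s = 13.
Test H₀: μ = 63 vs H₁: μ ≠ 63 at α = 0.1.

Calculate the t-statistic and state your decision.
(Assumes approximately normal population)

df = n - 1 = 36
SE = s/√n = 13/√37 = 2.1372
t = (x̄ - μ₀)/SE = (56.05 - 63)/2.1372 = -3.2519
Critical value: t_{0.05,36} = ±1.688
p-value ≈ 0.0025
Decision: reject H₀

Answer: t = -3.2519, reject H₀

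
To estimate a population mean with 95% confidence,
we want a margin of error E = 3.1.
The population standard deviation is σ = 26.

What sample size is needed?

z_0.025 = 1.960
n = (z×σ/E)² = (1.960×26/3.1)²
n = 270.2312
Round up: n = 271

Answer: n = 271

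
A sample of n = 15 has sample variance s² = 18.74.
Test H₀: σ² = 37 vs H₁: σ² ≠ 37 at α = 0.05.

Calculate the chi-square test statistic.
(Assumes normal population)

Answer: χ² = 7.0908, fail to reject H₀

Derivation:
df = n - 1 = 14
χ² = (n-1)s²/σ₀² = 14×18.74/37 = 7.0908
Critical values: χ²_{0.975,14} = 5.629, χ²_{0.025,14} = 26.119
Rejection region: χ² < 5.629 or χ² > 26.119
Decision: fail to reject H₀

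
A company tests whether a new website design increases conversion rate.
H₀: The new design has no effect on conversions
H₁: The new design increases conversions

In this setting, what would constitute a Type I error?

Type I error: rejecting H₀ when it is actually true (false positive).
Type II error: failing to reject H₀ when H₁ is actually true (false negative).

Answer: Switching to a new design that doesn't actually help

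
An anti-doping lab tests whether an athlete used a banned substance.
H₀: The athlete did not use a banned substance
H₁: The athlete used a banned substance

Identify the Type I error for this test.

Answer: Falsely accusing a clean athlete of doping

Derivation:
Type I error (α): Rejecting H₀ when H₀ is true
Type II error (β): Failing to reject H₀ when H₁ is true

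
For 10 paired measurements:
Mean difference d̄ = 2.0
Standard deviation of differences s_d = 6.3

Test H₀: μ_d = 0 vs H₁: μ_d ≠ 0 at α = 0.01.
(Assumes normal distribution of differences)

Answer: t = 1.0039, fail to reject H₀

Derivation:
df = n - 1 = 9
SE = s_d/√n = 6.3/√10 = 1.9922
t = d̄/SE = 2.0/1.9922 = 1.0039
Critical value: t_{0.005,9} = ±3.250
p-value ≈ 0.3417
Decision: fail to reject H₀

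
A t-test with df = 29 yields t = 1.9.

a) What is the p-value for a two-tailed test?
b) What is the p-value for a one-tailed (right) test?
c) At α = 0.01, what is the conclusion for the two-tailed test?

Using t-distribution with df = 29:
a) Two-tailed: p = 2×P(T > 1.9) = 0.0674
b) One-tailed: p = P(T > 1.9) = 0.0337
c) 0.0674 ≥ 0.01, fail to reject H₀

Answer: a) 0.0674, b) 0.0337, c) fail to reject H₀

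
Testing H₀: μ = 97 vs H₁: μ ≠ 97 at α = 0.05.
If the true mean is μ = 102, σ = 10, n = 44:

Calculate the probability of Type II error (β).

SE = σ/√n = 10/√44 = 1.5076
Critical values: μ₀ ± z_0.025×SE = 97 ± 1.960×1.5076
Acceptance region: (94.0451, 99.9549)
Under H₁ (μ = 102): z_high = (99.9549 - 102)/1.5076 = -1.3565, z_low = (94.0451 - 102)/1.5076 = -5.2765
β = P(not reject | H₁) = Φ(-1.3565) - Φ(-5.2765) ≈ 0.0875

Answer: β ≈ 0.0875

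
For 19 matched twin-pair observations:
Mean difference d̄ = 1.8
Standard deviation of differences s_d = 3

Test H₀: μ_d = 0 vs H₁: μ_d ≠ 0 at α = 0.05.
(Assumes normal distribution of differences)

Answer: t = 2.6155, reject H₀

Derivation:
df = n - 1 = 18
SE = s_d/√n = 3/√19 = 0.6882
t = d̄/SE = 1.8/0.6882 = 2.6155
Critical value: t_{0.025,18} = ±2.101
p-value ≈ 0.0175
Decision: reject H₀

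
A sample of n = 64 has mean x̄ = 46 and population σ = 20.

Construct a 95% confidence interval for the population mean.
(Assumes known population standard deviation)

Confidence level: 95%, α = 0.05
z_0.025 = 1.960
SE = σ/√n = 20/√64 = 2.5000
Margin of error = 1.960 × 2.5000 = 4.9000
CI: x̄ ± margin = 46 ± 4.9000
CI: (41.1000, 50.9000)

Answer: (41.1000, 50.9000)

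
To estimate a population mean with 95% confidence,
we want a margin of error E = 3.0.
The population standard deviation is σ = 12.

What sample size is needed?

Answer: n = 62

Derivation:
z_0.025 = 1.960
n = (z×σ/E)² = (1.960×12/3.0)²
n = 61.4656
Round up: n = 62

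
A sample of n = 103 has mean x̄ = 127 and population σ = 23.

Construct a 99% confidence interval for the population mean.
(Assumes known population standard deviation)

Confidence level: 99%, α = 0.01
z_0.005 = 2.576
SE = σ/√n = 23/√103 = 2.2663
Margin of error = 2.576 × 2.2663 = 5.8380
CI: x̄ ± margin = 127 ± 5.8380
CI: (121.1620, 132.8380)

Answer: (121.1620, 132.8380)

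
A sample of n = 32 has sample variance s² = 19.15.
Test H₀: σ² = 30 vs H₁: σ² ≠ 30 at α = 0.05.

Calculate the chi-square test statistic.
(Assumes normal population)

Answer: χ² = 19.7883, fail to reject H₀

Derivation:
df = n - 1 = 31
χ² = (n-1)s²/σ₀² = 31×19.15/30 = 19.7883
Critical values: χ²_{0.975,31} = 17.539, χ²_{0.025,31} = 48.232
Rejection region: χ² < 17.539 or χ² > 48.232
Decision: fail to reject H₀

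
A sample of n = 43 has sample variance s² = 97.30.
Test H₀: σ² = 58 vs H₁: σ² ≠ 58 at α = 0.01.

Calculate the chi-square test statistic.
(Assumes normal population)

df = n - 1 = 42
χ² = (n-1)s²/σ₀² = 42×97.30/58 = 70.4586
Critical values: χ²_{0.995,42} = 22.138, χ²_{0.005,42} = 69.336
Rejection region: χ² < 22.138 or χ² > 69.336
Decision: reject H₀

Answer: χ² = 70.4586, reject H₀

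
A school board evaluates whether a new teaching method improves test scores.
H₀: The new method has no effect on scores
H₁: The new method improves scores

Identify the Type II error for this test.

Type I error (α): Rejecting H₀ when H₀ is true
Type II error (β): Failing to reject H₀ when H₁ is true

Answer: Failing to adopt an effective teaching method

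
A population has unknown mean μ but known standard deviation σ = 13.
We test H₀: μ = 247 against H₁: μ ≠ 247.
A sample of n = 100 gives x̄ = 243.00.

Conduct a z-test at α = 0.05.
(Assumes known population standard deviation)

Standard error: SE = σ/√n = 13/√100 = 1.3000
z-statistic: z = (x̄ - μ₀)/SE = (243.00 - 247)/1.3000 = -3.0769
Critical value: ±1.960
p-value = 0.0021
Decision: reject H₀

Answer: z = -3.0769, reject H₀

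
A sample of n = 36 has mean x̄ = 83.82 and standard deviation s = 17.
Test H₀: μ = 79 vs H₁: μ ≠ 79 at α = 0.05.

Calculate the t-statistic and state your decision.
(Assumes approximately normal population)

df = n - 1 = 35
SE = s/√n = 17/√36 = 2.8333
t = (x̄ - μ₀)/SE = (83.82 - 79)/2.8333 = 1.7012
Critical value: t_{0.025,35} = ±2.030
p-value ≈ 0.0978
Decision: fail to reject H₀

Answer: t = 1.7012, fail to reject H₀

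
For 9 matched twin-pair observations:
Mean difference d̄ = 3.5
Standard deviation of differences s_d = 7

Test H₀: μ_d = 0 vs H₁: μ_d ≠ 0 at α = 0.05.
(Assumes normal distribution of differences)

Answer: t = 1.5000, fail to reject H₀

Derivation:
df = n - 1 = 8
SE = s_d/√n = 7/√9 = 2.3333
t = d̄/SE = 3.5/2.3333 = 1.5000
Critical value: t_{0.025,8} = ±2.306
p-value ≈ 0.1720
Decision: fail to reject H₀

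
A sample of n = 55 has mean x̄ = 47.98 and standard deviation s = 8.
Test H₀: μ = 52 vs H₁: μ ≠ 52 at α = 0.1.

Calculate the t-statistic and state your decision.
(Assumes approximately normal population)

df = n - 1 = 54
SE = s/√n = 8/√55 = 1.0787
t = (x̄ - μ₀)/SE = (47.98 - 52)/1.0787 = -3.7267
Critical value: t_{0.05,54} = ±1.674
p-value ≈ 0.0005
Decision: reject H₀

Answer: t = -3.7267, reject H₀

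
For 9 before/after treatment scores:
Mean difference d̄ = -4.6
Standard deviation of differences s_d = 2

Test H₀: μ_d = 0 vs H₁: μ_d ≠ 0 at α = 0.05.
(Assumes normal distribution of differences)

df = n - 1 = 8
SE = s_d/√n = 2/√9 = 0.6667
t = d̄/SE = -4.6/0.6667 = -6.8997
Critical value: t_{0.025,8} = ±2.306
p-value ≈ 0.0001
Decision: reject H₀

Answer: t = -6.8997, reject H₀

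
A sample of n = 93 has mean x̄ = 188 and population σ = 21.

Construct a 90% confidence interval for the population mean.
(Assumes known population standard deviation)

Confidence level: 90%, α = 0.1
z_0.05 = 1.645
SE = σ/√n = 21/√93 = 2.1776
Margin of error = 1.645 × 2.1776 = 3.5822
CI: x̄ ± margin = 188 ± 3.5822
CI: (184.4178, 191.5822)

Answer: (184.4178, 191.5822)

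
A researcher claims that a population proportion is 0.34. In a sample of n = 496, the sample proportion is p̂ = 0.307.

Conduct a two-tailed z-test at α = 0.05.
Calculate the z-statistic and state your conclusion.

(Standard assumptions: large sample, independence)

H₀: p = 0.34, H₁: p ≠ 0.34
Standard error: SE = √(p₀(1-p₀)/n) = √(0.34×0.66/496) = 0.021270
z-statistic: z = (p̂ - p₀)/SE = (0.307 - 0.34)/0.021270 = -1.5515
Critical value: z_0.025 = ±1.960
p-value = 0.1208
Decision: fail to reject H₀ at α = 0.05

Answer: z = -1.5515, fail to reject H₀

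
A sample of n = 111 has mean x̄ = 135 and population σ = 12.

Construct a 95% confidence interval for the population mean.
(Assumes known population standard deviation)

Answer: (132.7676, 137.2324)

Derivation:
Confidence level: 95%, α = 0.05
z_0.025 = 1.960
SE = σ/√n = 12/√111 = 1.1390
Margin of error = 1.960 × 1.1390 = 2.2324
CI: x̄ ± margin = 135 ± 2.2324
CI: (132.7676, 137.2324)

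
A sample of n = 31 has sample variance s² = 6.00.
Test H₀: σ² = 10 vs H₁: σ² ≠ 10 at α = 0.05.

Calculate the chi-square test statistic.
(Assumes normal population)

df = n - 1 = 30
χ² = (n-1)s²/σ₀² = 30×6.00/10 = 18.0000
Critical values: χ²_{0.975,30} = 16.791, χ²_{0.025,30} = 46.979
Rejection region: χ² < 16.791 or χ² > 46.979
Decision: fail to reject H₀

Answer: χ² = 18.0000, fail to reject H₀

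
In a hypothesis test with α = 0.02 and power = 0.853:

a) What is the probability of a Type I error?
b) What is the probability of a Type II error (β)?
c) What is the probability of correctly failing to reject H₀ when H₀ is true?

a) Type I error probability = α = 0.02
b) Power = P(reject H₀ | H₁ true) = 1 - β = 0.853, so Type II error probability = β = 1 - Power = 0.147
c) P(fail to reject H₀ | H₀ true) = 1 - α = 0.98

Answer: a) 0.02, b) 0.147, c) 0.98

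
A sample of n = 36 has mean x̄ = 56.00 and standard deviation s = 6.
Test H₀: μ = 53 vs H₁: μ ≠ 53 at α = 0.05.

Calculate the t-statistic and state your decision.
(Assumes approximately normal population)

df = n - 1 = 35
SE = s/√n = 6/√36 = 1.0000
t = (x̄ - μ₀)/SE = (56.00 - 53)/1.0000 = 3.0000
Critical value: t_{0.025,35} = ±2.030
p-value ≈ 0.0049
Decision: reject H₀

Answer: t = 3.0000, reject H₀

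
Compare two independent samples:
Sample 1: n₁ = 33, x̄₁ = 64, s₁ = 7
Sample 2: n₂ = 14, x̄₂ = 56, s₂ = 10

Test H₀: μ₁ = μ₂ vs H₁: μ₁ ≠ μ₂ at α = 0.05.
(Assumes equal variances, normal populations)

Answer: t = 3.1418, reject H₀

Derivation:
Pooled variance: s²_p = [32×7² + 13×10²]/(45) = 63.7333
s_p = 7.9833
SE = s_p×√(1/n₁ + 1/n₂) = 7.9833×√(1/33 + 1/14) = 2.5463
t = (x̄₁ - x̄₂)/SE = (64 - 56)/2.5463 = 3.1418
df = 45, t-critical = ±2.014
Decision: reject H₀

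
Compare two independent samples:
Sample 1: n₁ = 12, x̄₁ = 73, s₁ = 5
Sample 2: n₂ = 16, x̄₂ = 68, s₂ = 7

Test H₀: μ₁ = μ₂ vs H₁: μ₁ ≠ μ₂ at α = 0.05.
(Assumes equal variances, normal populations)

Answer: t = 2.1007, reject H₀

Derivation:
Pooled variance: s²_p = [11×5² + 15×7²]/(26) = 38.8462
s_p = 6.2327
SE = s_p×√(1/n₁ + 1/n₂) = 6.2327×√(1/12 + 1/16) = 2.3802
t = (x̄₁ - x̄₂)/SE = (73 - 68)/2.3802 = 2.1007
df = 26, t-critical = ±2.056
Decision: reject H₀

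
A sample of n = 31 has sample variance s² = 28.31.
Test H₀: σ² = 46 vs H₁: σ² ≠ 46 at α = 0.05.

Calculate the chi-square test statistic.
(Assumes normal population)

Answer: χ² = 18.4630, fail to reject H₀

Derivation:
df = n - 1 = 30
χ² = (n-1)s²/σ₀² = 30×28.31/46 = 18.4630
Critical values: χ²_{0.975,30} = 16.791, χ²_{0.025,30} = 46.979
Rejection region: χ² < 16.791 or χ² > 46.979
Decision: fail to reject H₀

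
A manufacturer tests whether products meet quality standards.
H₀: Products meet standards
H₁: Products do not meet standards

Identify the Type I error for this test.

Answer: Rejecting good products that actually meet standards

Derivation:
A Type I error (probability α) occurs when we reject a true H₀.
A Type II error (probability β) occurs when we fail to reject a false H₀.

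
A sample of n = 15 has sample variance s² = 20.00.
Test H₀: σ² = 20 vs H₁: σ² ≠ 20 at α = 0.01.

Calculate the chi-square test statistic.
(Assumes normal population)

Answer: χ² = 14.0000, fail to reject H₀

Derivation:
df = n - 1 = 14
χ² = (n-1)s²/σ₀² = 14×20.00/20 = 14.0000
Critical values: χ²_{0.995,14} = 4.075, χ²_{0.005,14} = 31.319
Rejection region: χ² < 4.075 or χ² > 31.319
Decision: fail to reject H₀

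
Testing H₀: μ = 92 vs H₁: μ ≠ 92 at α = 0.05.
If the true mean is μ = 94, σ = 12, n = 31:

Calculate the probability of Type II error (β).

SE = σ/√n = 12/√31 = 2.1553
Critical values: μ₀ ± z_0.025×SE = 92 ± 1.960×2.1553
Acceptance region: (87.7756, 96.2244)
Under H₁ (μ = 94): z_high = (96.2244 - 94)/2.1553 = 1.0321, z_low = (87.7756 - 94)/2.1553 = -2.8880
β = P(not reject | H₁) = Φ(1.0321) - Φ(-2.8880) ≈ 0.8470

Answer: β ≈ 0.8470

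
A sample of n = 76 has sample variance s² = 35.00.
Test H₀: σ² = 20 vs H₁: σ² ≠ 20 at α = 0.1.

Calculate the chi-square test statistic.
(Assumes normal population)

df = n - 1 = 75
χ² = (n-1)s²/σ₀² = 75×35.00/20 = 131.2500
Critical values: χ²_{0.95,75} = 56.054, χ²_{0.05,75} = 96.217
Rejection region: χ² < 56.054 or χ² > 96.217
Decision: reject H₀

Answer: χ² = 131.2500, reject H₀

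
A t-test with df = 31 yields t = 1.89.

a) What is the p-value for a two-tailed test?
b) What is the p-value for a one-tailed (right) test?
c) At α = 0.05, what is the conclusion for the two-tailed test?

Using t-distribution with df = 31:
a) Two-tailed: p = 2×P(T > 1.89) = 0.0681
b) One-tailed: p = P(T > 1.89) = 0.0341
c) 0.0681 ≥ 0.05, fail to reject H₀

Answer: a) 0.0681, b) 0.0341, c) fail to reject H₀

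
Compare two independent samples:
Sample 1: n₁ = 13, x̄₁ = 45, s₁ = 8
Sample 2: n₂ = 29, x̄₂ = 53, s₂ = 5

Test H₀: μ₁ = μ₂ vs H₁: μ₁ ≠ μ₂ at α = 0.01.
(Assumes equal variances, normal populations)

Answer: t = -3.9565, reject H₀

Derivation:
Pooled variance: s²_p = [12×8² + 28×5²]/(40) = 36.7000
s_p = 6.0581
SE = s_p×√(1/n₁ + 1/n₂) = 6.0581×√(1/13 + 1/29) = 2.0220
t = (x̄₁ - x̄₂)/SE = (45 - 53)/2.0220 = -3.9565
df = 40, t-critical = ±2.704
Decision: reject H₀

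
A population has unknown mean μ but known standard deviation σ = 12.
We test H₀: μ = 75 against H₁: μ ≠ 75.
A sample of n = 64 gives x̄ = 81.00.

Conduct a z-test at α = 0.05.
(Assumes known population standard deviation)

Standard error: SE = σ/√n = 12/√64 = 1.5000
z-statistic: z = (x̄ - μ₀)/SE = (81.00 - 75)/1.5000 = 4.0000
Critical value: ±1.960
p-value = 0.0001
Decision: reject H₀

Answer: z = 4.0000, reject H₀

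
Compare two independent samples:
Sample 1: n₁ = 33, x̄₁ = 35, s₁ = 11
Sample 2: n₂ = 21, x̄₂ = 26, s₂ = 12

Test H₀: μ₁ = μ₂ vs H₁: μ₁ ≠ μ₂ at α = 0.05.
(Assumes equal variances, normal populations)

Pooled variance: s²_p = [32×11² + 20×12²]/(52) = 129.8462
s_p = 11.3950
SE = s_p×√(1/n₁ + 1/n₂) = 11.3950×√(1/33 + 1/21) = 3.1809
t = (x̄₁ - x̄₂)/SE = (35 - 26)/3.1809 = 2.8294
df = 52, t-critical = ±2.007
Decision: reject H₀

Answer: t = 2.8294, reject H₀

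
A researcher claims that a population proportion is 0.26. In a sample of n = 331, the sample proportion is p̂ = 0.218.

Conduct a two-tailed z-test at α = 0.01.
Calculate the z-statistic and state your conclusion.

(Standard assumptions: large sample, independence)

H₀: p = 0.26, H₁: p ≠ 0.26
Standard error: SE = √(p₀(1-p₀)/n) = √(0.26×0.74/331) = 0.024110
z-statistic: z = (p̂ - p₀)/SE = (0.218 - 0.26)/0.024110 = -1.7420
Critical value: z_0.005 = ±2.576
p-value = 0.0815
Decision: fail to reject H₀ at α = 0.01

Answer: z = -1.7420, fail to reject H₀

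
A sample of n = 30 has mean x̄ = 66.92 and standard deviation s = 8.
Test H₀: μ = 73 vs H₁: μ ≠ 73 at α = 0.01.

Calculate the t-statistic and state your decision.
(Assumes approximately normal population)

Answer: t = -4.1627, reject H₀

Derivation:
df = n - 1 = 29
SE = s/√n = 8/√30 = 1.4606
t = (x̄ - μ₀)/SE = (66.92 - 73)/1.4606 = -4.1627
Critical value: t_{0.005,29} = ±2.756
p-value ≈ 0.0003
Decision: reject H₀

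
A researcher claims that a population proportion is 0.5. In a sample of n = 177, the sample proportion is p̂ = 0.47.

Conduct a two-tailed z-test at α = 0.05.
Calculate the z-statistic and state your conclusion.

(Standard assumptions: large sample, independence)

Answer: z = -0.7983, fail to reject H₀

Derivation:
H₀: p = 0.5, H₁: p ≠ 0.5
Standard error: SE = √(p₀(1-p₀)/n) = √(0.5×0.5/177) = 0.037582
z-statistic: z = (p̂ - p₀)/SE = (0.47 - 0.5)/0.037582 = -0.7983
Critical value: z_0.025 = ±1.960
p-value = 0.4247
Decision: fail to reject H₀ at α = 0.05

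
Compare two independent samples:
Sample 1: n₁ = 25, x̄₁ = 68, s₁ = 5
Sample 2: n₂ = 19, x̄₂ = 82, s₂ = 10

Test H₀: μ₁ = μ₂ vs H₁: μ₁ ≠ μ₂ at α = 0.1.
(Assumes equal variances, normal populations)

Answer: t = -6.0851, reject H₀

Derivation:
Pooled variance: s²_p = [24×5² + 18×10²]/(42) = 57.1429
s_p = 7.5593
SE = s_p×√(1/n₁ + 1/n₂) = 7.5593×√(1/25 + 1/19) = 2.3007
t = (x̄₁ - x̄₂)/SE = (68 - 82)/2.3007 = -6.0851
df = 42, t-critical = ±1.682
Decision: reject H₀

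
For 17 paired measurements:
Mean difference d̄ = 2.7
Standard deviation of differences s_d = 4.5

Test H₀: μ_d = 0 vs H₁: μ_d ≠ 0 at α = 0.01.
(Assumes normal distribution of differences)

Answer: t = 2.4739, fail to reject H₀

Derivation:
df = n - 1 = 16
SE = s_d/√n = 4.5/√17 = 1.0914
t = d̄/SE = 2.7/1.0914 = 2.4739
Critical value: t_{0.005,16} = ±2.921
p-value ≈ 0.0249
Decision: fail to reject H₀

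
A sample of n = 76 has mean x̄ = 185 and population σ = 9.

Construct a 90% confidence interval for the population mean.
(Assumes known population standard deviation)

Confidence level: 90%, α = 0.1
z_0.05 = 1.645
SE = σ/√n = 9/√76 = 1.0324
Margin of error = 1.645 × 1.0324 = 1.6983
CI: x̄ ± margin = 185 ± 1.6983
CI: (183.3017, 186.6983)

Answer: (183.3017, 186.6983)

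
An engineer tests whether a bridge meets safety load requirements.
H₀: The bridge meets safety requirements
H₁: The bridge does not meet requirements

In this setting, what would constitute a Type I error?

Answer: Unnecessarily closing a safe bridge for repairs

Derivation:
Type I error (α): Rejecting H₀ when H₀ is true
Type II error (β): Failing to reject H₀ when H₁ is true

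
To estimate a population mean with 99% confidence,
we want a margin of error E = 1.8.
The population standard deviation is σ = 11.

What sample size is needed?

Answer: n = 248

Derivation:
z_0.005 = 2.576
n = (z×σ/E)² = (2.576×11/1.8)²
n = 247.8176
Round up: n = 248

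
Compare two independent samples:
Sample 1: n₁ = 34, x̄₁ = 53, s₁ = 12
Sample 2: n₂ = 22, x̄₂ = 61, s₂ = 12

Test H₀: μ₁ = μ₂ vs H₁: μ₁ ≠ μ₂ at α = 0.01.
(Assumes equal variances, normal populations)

Answer: t = -2.4365, fail to reject H₀

Derivation:
Pooled variance: s²_p = [33×12² + 21×12²]/(54) = 144.0000
s_p = 12.0000
SE = s_p×√(1/n₁ + 1/n₂) = 12.0000×√(1/34 + 1/22) = 3.2834
t = (x̄₁ - x̄₂)/SE = (53 - 61)/3.2834 = -2.4365
df = 54, t-critical = ±2.670
Decision: fail to reject H₀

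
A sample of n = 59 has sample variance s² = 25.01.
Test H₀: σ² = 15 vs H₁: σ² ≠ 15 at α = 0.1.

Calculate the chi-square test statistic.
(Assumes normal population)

Answer: χ² = 96.7053, reject H₀

Derivation:
df = n - 1 = 58
χ² = (n-1)s²/σ₀² = 58×25.01/15 = 96.7053
Critical values: χ²_{0.95,58} = 41.492, χ²_{0.05,58} = 76.778
Rejection region: χ² < 41.492 or χ² > 76.778
Decision: reject H₀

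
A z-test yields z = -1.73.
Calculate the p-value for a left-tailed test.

For z = -1.73:
p = P(Z < -1.73) = Φ(-1.73) = 0.0418

Answer: p-value ≈ 0.0418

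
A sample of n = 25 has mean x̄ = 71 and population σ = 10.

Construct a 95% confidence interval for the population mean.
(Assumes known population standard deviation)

Answer: (67.0800, 74.9200)

Derivation:
Confidence level: 95%, α = 0.05
z_0.025 = 1.960
SE = σ/√n = 10/√25 = 2.0000
Margin of error = 1.960 × 2.0000 = 3.9200
CI: x̄ ± margin = 71 ± 3.9200
CI: (67.0800, 74.9200)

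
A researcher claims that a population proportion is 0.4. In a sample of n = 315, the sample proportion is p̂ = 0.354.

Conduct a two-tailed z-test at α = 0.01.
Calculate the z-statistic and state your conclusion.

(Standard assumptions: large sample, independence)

Answer: z = -1.6665, fail to reject H₀

Derivation:
H₀: p = 0.4, H₁: p ≠ 0.4
Standard error: SE = √(p₀(1-p₀)/n) = √(0.4×0.6/315) = 0.027603
z-statistic: z = (p̂ - p₀)/SE = (0.354 - 0.4)/0.027603 = -1.6665
Critical value: z_0.005 = ±2.576
p-value = 0.0956
Decision: fail to reject H₀ at α = 0.01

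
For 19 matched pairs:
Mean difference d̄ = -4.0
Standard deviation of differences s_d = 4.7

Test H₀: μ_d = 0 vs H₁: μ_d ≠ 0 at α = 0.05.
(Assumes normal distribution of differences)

df = n - 1 = 18
SE = s_d/√n = 4.7/√19 = 1.0783
t = d̄/SE = -4.0/1.0783 = -3.7095
Critical value: t_{0.025,18} = ±2.101
p-value ≈ 0.0016
Decision: reject H₀

Answer: t = -3.7095, reject H₀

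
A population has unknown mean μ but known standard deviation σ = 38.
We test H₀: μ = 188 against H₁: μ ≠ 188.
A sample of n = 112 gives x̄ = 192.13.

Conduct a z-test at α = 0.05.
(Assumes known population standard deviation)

Standard error: SE = σ/√n = 38/√112 = 3.5907
z-statistic: z = (x̄ - μ₀)/SE = (192.13 - 188)/3.5907 = 1.1502
Critical value: ±1.960
p-value = 0.2501
Decision: fail to reject H₀

Answer: z = 1.1502, fail to reject H₀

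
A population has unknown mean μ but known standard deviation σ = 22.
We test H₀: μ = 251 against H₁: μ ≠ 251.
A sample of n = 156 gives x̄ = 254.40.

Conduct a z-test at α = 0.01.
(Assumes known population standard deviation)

Standard error: SE = σ/√n = 22/√156 = 1.7614
z-statistic: z = (x̄ - μ₀)/SE = (254.40 - 251)/1.7614 = 1.9303
Critical value: ±2.576
p-value = 0.0536
Decision: fail to reject H₀

Answer: z = 1.9303, fail to reject H₀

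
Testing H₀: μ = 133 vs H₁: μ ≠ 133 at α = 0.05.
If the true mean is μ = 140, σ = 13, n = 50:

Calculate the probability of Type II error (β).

Answer: β ≈ 0.0323

Derivation:
SE = σ/√n = 13/√50 = 1.8385
Critical values: μ₀ ± z_0.025×SE = 133 ± 1.960×1.8385
Acceptance region: (129.3965, 136.6035)
Under H₁ (μ = 140): z_high = (136.6035 - 140)/1.8385 = -1.8474, z_low = (129.3965 - 140)/1.8385 = -5.7675
β = P(not reject | H₁) = Φ(-1.8474) - Φ(-5.7675) ≈ 0.0323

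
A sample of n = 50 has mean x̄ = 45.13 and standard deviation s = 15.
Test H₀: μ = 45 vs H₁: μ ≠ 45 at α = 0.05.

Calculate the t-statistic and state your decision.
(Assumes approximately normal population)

df = n - 1 = 49
SE = s/√n = 15/√50 = 2.1213
t = (x̄ - μ₀)/SE = (45.13 - 45)/2.1213 = 0.0613
Critical value: t_{0.025,49} = ±2.010
p-value ≈ 0.9514
Decision: fail to reject H₀

Answer: t = 0.0613, fail to reject H₀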